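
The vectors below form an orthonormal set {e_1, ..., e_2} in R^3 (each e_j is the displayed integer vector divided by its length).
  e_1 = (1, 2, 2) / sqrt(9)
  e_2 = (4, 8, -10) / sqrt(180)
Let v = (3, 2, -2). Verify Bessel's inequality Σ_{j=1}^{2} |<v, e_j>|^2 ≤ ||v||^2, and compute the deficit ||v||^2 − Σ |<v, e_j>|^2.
Σ |<v, e_j>|^2 = 69/5; ||v||^2 = 17; deficit = 16/5

Write each e_j = u_j / sqrt(<u_j, u_j>) where u_j is the displayed integer vector. Then <v, e_j> = <v, u_j> / sqrt(<u_j, u_j>), so |<v, e_j>|^2 = <v, u_j>^2 / <u_j, u_j>.
Coefficients: <v, e_1> = 3/sqrt(9), <v, e_2> = 48/sqrt(180).
Square and sum: Σ |<v, e_j>|^2 = 69/5.
Compute ||v||^2 = v·v = 17.
Deficit = 17 − 69/5 = 16/5 ≥ 0, confirming Bessel's inequality. (The deficit equals ||v − Σ <v,e_j> e_j||^2, the squared distance from v to span{e_j}.)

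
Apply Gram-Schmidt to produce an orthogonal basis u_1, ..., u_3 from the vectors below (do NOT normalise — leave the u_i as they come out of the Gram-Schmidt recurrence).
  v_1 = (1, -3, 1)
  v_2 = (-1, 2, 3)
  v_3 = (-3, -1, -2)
Orthogonal basis:
  u_1 = (1, -3, 1)
  u_2 = (-7/11, 10/11, 37/11)
  u_3 = (-143/46, -26/23, -13/46)

Apply the Gram-Schmidt recurrence
  u_1 = v_1
  u_i = v_i − Σ_{j<i} ((v_i · u_j) / (u_j · u_j)) · u_j.

Step by step this gives:
  u_1 = (1, -3, 1)
  u_2 = (-7/11, 10/11, 37/11)
  u_3 = (-143/46, -26/23, -13/46)

Orthogonality check:
  u_2 · u_1 = 0 (should be 0)
  u_3 · u_1 = 0 (should be 0)
  u_3 · u_2 = 0 (should be 0)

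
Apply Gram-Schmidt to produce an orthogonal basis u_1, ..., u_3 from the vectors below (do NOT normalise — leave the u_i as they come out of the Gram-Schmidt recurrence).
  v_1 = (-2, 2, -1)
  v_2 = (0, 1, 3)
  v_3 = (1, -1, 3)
Orthogonal basis:
  u_1 = (-2, 2, -1)
  u_2 = (-2/9, 11/9, 26/9)
  u_3 = (-35/89, -30/89, 10/89)

Apply the Gram-Schmidt recurrence
  u_1 = v_1
  u_i = v_i − Σ_{j<i} ((v_i · u_j) / (u_j · u_j)) · u_j.

Step by step this gives:
  u_1 = (-2, 2, -1)
  u_2 = (-2/9, 11/9, 26/9)
  u_3 = (-35/89, -30/89, 10/89)

Orthogonality check:
  u_2 · u_1 = 0 (should be 0)
  u_3 · u_1 = 0 (should be 0)
  u_3 · u_2 = 0 (should be 0)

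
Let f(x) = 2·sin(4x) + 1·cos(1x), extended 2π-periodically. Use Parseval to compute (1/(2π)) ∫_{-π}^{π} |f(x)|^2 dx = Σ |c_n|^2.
Σ |c_n|^2 = 5/2

Expand |f|^2 and use orthogonality of {sin(nx), cos(mx)} on [-π, π]:
  ∫_{-π}^{π} sin(nx)^2 dx = π, ∫ cos(mx)^2 dx = π, and cross terms integrate to 0.
So ∫_{-π}^{π} f(x)^2 dx = 2^2 · π + 1^2 · π = (4 + 1)π.
Divide by 2π: (4 + 1)/2 = 5/2.
By Parseval, this equals Σ |c_n|^2.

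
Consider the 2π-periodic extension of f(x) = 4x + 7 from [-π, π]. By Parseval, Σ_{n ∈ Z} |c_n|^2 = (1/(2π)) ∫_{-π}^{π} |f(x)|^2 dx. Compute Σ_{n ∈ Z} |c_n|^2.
Σ |c_n|^2 = 16π^2/3 + 49

Expand and integrate term by term over [-π, π]:
  ∫ (4x)^2 dx = 16·(2π^3/3); ∫ 2·4·(7)·x dx = 0 (odd integrand); ∫ 7^2 dx = 49·2π.
So (1/(2π)) ∫_{-π}^{π} (4x + 7)^2 dx = 16π^2/3 + 49 = 16π^2/3 + 49.
Parseval ⇒ Σ |c_n|^2 = 16π^2/3 + 49.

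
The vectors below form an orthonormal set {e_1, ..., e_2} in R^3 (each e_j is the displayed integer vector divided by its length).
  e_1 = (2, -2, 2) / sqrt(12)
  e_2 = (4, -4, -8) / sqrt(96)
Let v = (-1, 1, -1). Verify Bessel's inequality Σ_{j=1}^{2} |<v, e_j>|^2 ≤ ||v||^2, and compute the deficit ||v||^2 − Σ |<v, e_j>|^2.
Σ |<v, e_j>|^2 = 3; ||v||^2 = 3; deficit = 0

Write each e_j = u_j / sqrt(<u_j, u_j>) where u_j is the displayed integer vector. Then <v, e_j> = <v, u_j> / sqrt(<u_j, u_j>), so |<v, e_j>|^2 = <v, u_j>^2 / <u_j, u_j>.
Coefficients: <v, e_1> = -6/sqrt(12), <v, e_2> = 0/sqrt(96).
Square and sum: Σ |<v, e_j>|^2 = 3.
Compute ||v||^2 = v·v = 3.
Deficit = 3 − 3 = 0 ≥ 0, confirming Bessel's inequality. (The deficit equals ||v − Σ <v,e_j> e_j||^2, the squared distance from v to span{e_j}.)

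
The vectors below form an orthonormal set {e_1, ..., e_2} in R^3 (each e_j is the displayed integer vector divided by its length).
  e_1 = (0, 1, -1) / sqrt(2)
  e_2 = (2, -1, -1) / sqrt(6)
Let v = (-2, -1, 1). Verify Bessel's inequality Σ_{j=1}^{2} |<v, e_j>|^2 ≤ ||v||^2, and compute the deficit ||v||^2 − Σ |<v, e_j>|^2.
Σ |<v, e_j>|^2 = 14/3; ||v||^2 = 6; deficit = 4/3

Write each e_j = u_j / sqrt(<u_j, u_j>) where u_j is the displayed integer vector. Then <v, e_j> = <v, u_j> / sqrt(<u_j, u_j>), so |<v, e_j>|^2 = <v, u_j>^2 / <u_j, u_j>.
Coefficients: <v, e_1> = -2/sqrt(2), <v, e_2> = -4/sqrt(6).
Square and sum: Σ |<v, e_j>|^2 = 14/3.
Compute ||v||^2 = v·v = 6.
Deficit = 6 − 14/3 = 4/3 ≥ 0, confirming Bessel's inequality. (The deficit equals ||v − Σ <v,e_j> e_j||^2, the squared distance from v to span{e_j}.)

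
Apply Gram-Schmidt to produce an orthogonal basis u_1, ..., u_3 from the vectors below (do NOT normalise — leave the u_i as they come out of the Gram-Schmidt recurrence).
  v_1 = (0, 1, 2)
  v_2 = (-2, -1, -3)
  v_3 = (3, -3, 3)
Orthogonal basis:
  u_1 = (0, 1, 2)
  u_2 = (-2, 2/5, -1/5)
  u_3 = (-5/7, -20/7, 10/7)

Apply the Gram-Schmidt recurrence
  u_1 = v_1
  u_i = v_i − Σ_{j<i} ((v_i · u_j) / (u_j · u_j)) · u_j.

Step by step this gives:
  u_1 = (0, 1, 2)
  u_2 = (-2, 2/5, -1/5)
  u_3 = (-5/7, -20/7, 10/7)

Orthogonality check:
  u_2 · u_1 = 0 (should be 0)
  u_3 · u_1 = 0 (should be 0)
  u_3 · u_2 = 0 (should be 0)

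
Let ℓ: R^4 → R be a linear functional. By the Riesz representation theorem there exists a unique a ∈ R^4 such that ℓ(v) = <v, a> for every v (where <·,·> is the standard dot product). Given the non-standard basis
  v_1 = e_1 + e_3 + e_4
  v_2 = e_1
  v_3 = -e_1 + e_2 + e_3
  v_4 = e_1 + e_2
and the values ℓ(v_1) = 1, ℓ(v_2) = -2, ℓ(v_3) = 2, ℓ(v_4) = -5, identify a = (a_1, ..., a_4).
a = (-2, -3, 3, 0)

Write a = (a_1, ..., a_4) in the standard basis. For each basis vector v_i, ℓ(v_i) = <v_i, a> is a linear equation in the a_j's. Collect the n equations into a matrix system V a = ℓ, where row i of V is v_i (expressed in the standard basis). Since V is invertible (lower-triangular with 1s on the diagonal, up to permutation), solve by back-substitution:
  V =
[[1, 0, 1, 1],
 [1, 0, 0, 0],
 [-1, 1, 1, 0],
 [1, 1, 0, 0]]
  V a = (1, -2, 2, -5)
Solving gives a = (-2, -3, 3, 0).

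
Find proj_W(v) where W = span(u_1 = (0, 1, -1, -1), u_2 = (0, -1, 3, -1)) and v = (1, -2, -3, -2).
proj_W(v) = (0, 1, -3/2, -1/2)

Set up U = [u_1 | ... | u_2] ∈ R^(4×2). The projector onto W = col(U) is P = U (U^T U)^(-1) U^T.
Compute U^T U =
  [3, -3]
  [-3, 11],
and U^T v = (3, -5).
Solve U^T U · c = U^T v for the coefficients: c = (3/4, -1/4). The projection is proj_W(v) = U c.
Check: (v - proj_W(v)) · u_1 = 0  (should be 0).
Check: (v - proj_W(v)) · u_2 = 0  (should be 0).
Result: proj_W(v) = (0, 1, -3/2, -1/2).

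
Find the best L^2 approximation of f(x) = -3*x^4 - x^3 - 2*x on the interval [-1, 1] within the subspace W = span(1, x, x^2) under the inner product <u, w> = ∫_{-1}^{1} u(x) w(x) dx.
g(x) = -18*x^2/7 - 13*x/5 + 9/35

The best approximation g ∈ W is the orthogonal projection of f onto W. Writing g = a_0 + a_1 x + a_2 x^2, the coefficients solve the normal equations G · a = b where
  G_{ij} = <φ_i, φ_j> and b_i = <f, φ_i>, with φ_0 = 1, φ_1 = x, φ_2 = x^2.
G =
  [2, 0, 2/3]
  [0, 2/3, 0]
  [2/3, 0, 2/5],
b = (-6/5, -26/15, -6/7).
Solving gives a_0 = 9/35, a_1 = -13/5, a_2 = -18/7, so
  g(x) = -18*x^2/7 - 13*x/5 + 9/35.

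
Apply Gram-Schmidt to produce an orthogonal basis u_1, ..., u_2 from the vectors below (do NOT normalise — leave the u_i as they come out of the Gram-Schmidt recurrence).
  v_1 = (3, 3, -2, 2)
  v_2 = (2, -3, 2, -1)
Orthogonal basis:
  u_1 = (3, 3, -2, 2)
  u_2 = (79/26, -51/26, 17/13, -4/13)

Apply the Gram-Schmidt recurrence
  u_1 = v_1
  u_i = v_i − Σ_{j<i} ((v_i · u_j) / (u_j · u_j)) · u_j.

Step by step this gives:
  u_1 = (3, 3, -2, 2)
  u_2 = (79/26, -51/26, 17/13, -4/13)

Orthogonality check:
  u_2 · u_1 = 0 (should be 0)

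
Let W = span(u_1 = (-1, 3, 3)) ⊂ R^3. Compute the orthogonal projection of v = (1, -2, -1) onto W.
proj_W(v) = (10/19, -30/19, -30/19)

Set up U = [u_1 | ... | u_1] ∈ R^(3×1). The projector onto W = col(U) is P = U (U^T U)^(-1) U^T.
Compute U^T U =
  [19],
and U^T v = (-10).
Solve U^T U · c = U^T v for the coefficients: c = (-10/19). The projection is proj_W(v) = U c.
Check: (v - proj_W(v)) · u_1 = 0  (should be 0).
Result: proj_W(v) = (10/19, -30/19, -30/19).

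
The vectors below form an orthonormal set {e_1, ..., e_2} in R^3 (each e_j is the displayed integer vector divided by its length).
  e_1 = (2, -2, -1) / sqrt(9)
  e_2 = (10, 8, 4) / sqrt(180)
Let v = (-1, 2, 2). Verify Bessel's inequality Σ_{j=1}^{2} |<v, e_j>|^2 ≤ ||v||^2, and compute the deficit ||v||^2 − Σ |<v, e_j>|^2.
Σ |<v, e_j>|^2 = 41/5; ||v||^2 = 9; deficit = 4/5

Write each e_j = u_j / sqrt(<u_j, u_j>) where u_j is the displayed integer vector. Then <v, e_j> = <v, u_j> / sqrt(<u_j, u_j>), so |<v, e_j>|^2 = <v, u_j>^2 / <u_j, u_j>.
Coefficients: <v, e_1> = -8/sqrt(9), <v, e_2> = 14/sqrt(180).
Square and sum: Σ |<v, e_j>|^2 = 41/5.
Compute ||v||^2 = v·v = 9.
Deficit = 9 − 41/5 = 4/5 ≥ 0, confirming Bessel's inequality. (The deficit equals ||v − Σ <v,e_j> e_j||^2, the squared distance from v to span{e_j}.)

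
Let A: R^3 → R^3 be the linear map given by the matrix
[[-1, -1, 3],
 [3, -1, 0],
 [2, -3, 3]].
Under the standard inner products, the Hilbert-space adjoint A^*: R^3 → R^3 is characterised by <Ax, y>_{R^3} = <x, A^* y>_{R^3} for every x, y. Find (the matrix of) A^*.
A^* = A^T =
[[-1, 3, 2],
 [-1, -1, -3],
 [3, 0, 3]]

For real matrices with standard dot products, the defining identity <Ax, y> = <x, A^* y> gives (Ax)^T y = x^T (A^*) y, i.e. x^T A^T y = x^T (A^*) y. Since this holds for all x, y, we must have A^* = A^T. Therefore
A^* =
[[-1, 3, 2],
 [-1, -1, -3],
 [3, 0, 3]].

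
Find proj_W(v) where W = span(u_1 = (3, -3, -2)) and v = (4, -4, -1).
proj_W(v) = (39/11, -39/11, -26/11)

Set up U = [u_1 | ... | u_1] ∈ R^(3×1). The projector onto W = col(U) is P = U (U^T U)^(-1) U^T.
Compute U^T U =
  [22],
and U^T v = (26).
Solve U^T U · c = U^T v for the coefficients: c = (13/11). The projection is proj_W(v) = U c.
Check: (v - proj_W(v)) · u_1 = 0  (should be 0).
Result: proj_W(v) = (39/11, -39/11, -26/11).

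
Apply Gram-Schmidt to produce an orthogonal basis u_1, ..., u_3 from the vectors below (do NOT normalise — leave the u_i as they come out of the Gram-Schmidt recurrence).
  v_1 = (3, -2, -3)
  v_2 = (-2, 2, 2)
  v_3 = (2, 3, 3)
Orthogonal basis:
  u_1 = (3, -2, -3)
  u_2 = (2/11, 6/11, -2/11)
  u_3 = (5/2, 0, 5/2)

Apply the Gram-Schmidt recurrence
  u_1 = v_1
  u_i = v_i − Σ_{j<i} ((v_i · u_j) / (u_j · u_j)) · u_j.

Step by step this gives:
  u_1 = (3, -2, -3)
  u_2 = (2/11, 6/11, -2/11)
  u_3 = (5/2, 0, 5/2)

Orthogonality check:
  u_2 · u_1 = 0 (should be 0)
  u_3 · u_1 = 0 (should be 0)
  u_3 · u_2 = 0 (should be 0)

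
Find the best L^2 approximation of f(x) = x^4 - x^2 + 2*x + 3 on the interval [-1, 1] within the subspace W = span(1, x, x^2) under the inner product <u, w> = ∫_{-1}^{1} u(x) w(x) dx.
g(x) = -x^2/7 + 2*x + 102/35

The best approximation g ∈ W is the orthogonal projection of f onto W. Writing g = a_0 + a_1 x + a_2 x^2, the coefficients solve the normal equations G · a = b where
  G_{ij} = <φ_i, φ_j> and b_i = <f, φ_i>, with φ_0 = 1, φ_1 = x, φ_2 = x^2.
G =
  [2, 0, 2/3]
  [0, 2/3, 0]
  [2/3, 0, 2/5],
b = (86/15, 4/3, 66/35).
Solving gives a_0 = 102/35, a_1 = 2, a_2 = -1/7, so
  g(x) = -x^2/7 + 2*x + 102/35.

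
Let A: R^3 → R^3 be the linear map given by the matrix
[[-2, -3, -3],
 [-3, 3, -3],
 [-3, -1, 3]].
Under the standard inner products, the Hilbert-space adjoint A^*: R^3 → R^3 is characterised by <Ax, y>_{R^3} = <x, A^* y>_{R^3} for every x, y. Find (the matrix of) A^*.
A^* = A^T =
[[-2, -3, -3],
 [-3, 3, -1],
 [-3, -3, 3]]

For real matrices with standard dot products, the defining identity <Ax, y> = <x, A^* y> gives (Ax)^T y = x^T (A^*) y, i.e. x^T A^T y = x^T (A^*) y. Since this holds for all x, y, we must have A^* = A^T. Therefore
A^* =
[[-2, -3, -3],
 [-3, 3, -1],
 [-3, -3, 3]].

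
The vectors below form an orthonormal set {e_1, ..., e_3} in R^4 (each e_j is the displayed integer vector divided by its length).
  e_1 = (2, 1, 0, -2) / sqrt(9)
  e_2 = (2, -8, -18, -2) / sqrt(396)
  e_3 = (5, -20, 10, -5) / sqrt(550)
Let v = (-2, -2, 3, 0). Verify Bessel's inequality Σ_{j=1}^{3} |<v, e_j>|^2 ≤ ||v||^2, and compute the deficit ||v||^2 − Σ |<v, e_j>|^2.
Σ |<v, e_j>|^2 = 15; ||v||^2 = 17; deficit = 2

Write each e_j = u_j / sqrt(<u_j, u_j>) where u_j is the displayed integer vector. Then <v, e_j> = <v, u_j> / sqrt(<u_j, u_j>), so |<v, e_j>|^2 = <v, u_j>^2 / <u_j, u_j>.
Coefficients: <v, e_1> = -6/sqrt(9), <v, e_2> = -42/sqrt(396), <v, e_3> = 60/sqrt(550).
Square and sum: Σ |<v, e_j>|^2 = 15.
Compute ||v||^2 = v·v = 17.
Deficit = 17 − 15 = 2 ≥ 0, confirming Bessel's inequality. (The deficit equals ||v − Σ <v,e_j> e_j||^2, the squared distance from v to span{e_j}.)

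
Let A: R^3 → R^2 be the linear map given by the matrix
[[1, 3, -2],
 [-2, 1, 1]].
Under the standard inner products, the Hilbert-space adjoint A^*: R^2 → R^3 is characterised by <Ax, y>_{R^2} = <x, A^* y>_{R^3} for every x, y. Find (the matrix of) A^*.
A^* = A^T =
[[1, -2],
 [3, 1],
 [-2, 1]]

For real matrices with standard dot products, the defining identity <Ax, y> = <x, A^* y> gives (Ax)^T y = x^T (A^*) y, i.e. x^T A^T y = x^T (A^*) y. Since this holds for all x, y, we must have A^* = A^T. Therefore
A^* =
[[1, -2],
 [3, 1],
 [-2, 1]].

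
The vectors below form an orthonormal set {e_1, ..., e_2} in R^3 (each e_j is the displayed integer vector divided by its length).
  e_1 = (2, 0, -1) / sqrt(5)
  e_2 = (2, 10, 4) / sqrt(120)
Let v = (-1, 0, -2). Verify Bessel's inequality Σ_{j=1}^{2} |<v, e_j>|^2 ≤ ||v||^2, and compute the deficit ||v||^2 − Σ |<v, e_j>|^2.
Σ |<v, e_j>|^2 = 5/6; ||v||^2 = 5; deficit = 25/6

Write each e_j = u_j / sqrt(<u_j, u_j>) where u_j is the displayed integer vector. Then <v, e_j> = <v, u_j> / sqrt(<u_j, u_j>), so |<v, e_j>|^2 = <v, u_j>^2 / <u_j, u_j>.
Coefficients: <v, e_1> = 0/sqrt(5), <v, e_2> = -10/sqrt(120).
Square and sum: Σ |<v, e_j>|^2 = 5/6.
Compute ||v||^2 = v·v = 5.
Deficit = 5 − 5/6 = 25/6 ≥ 0, confirming Bessel's inequality. (The deficit equals ||v − Σ <v,e_j> e_j||^2, the squared distance from v to span{e_j}.)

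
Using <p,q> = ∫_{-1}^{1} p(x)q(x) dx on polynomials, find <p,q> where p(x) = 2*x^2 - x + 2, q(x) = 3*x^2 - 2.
<p,q> = -64/15

Expand the product: p(x)·q(x) = 6*x^4 - 3*x^3 + 2*x^2 + 2*x - 4.
∫_{-1}^{1} of each monomial x^k gives [2/(k+1) if k even, 0 if k odd]. Integrating term-by-term (or equivalently evaluating the antiderivative F(x) = 6*x^5/5 - 3*x^4/4 + 2*x^3/3 + x^2 - 4*x at the endpoints):
  F(1) − F(−1) = -113/60 − (143/60) = -64/15.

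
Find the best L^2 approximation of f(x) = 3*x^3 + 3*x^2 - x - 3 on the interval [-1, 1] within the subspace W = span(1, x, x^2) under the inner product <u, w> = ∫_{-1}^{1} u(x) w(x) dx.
g(x) = 3*x^2 + 4*x/5 - 3

The best approximation g ∈ W is the orthogonal projection of f onto W. Writing g = a_0 + a_1 x + a_2 x^2, the coefficients solve the normal equations G · a = b where
  G_{ij} = <φ_i, φ_j> and b_i = <f, φ_i>, with φ_0 = 1, φ_1 = x, φ_2 = x^2.
G =
  [2, 0, 2/3]
  [0, 2/3, 0]
  [2/3, 0, 2/5],
b = (-4, 8/15, -4/5).
Solving gives a_0 = -3, a_1 = 4/5, a_2 = 3, so
  g(x) = 3*x^2 + 4*x/5 - 3.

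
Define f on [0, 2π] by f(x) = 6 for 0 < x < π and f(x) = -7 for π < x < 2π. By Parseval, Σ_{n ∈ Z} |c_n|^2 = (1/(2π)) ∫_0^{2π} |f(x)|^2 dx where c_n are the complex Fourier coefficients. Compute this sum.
Σ |c_n|^2 = 85/2

Parseval equates the L^2 energy of f (normalised by 1/(2π)) with the ℓ^2 sum of its Fourier coefficients: (1/(2π)) ∫_0^{2π} |f|^2 = Σ |c_n|^2.
Compute the left side: (1/(2π)) [∫_0^π 6^2 dx + ∫_π^{2π} (-7)^2 dx] = (1/(2π)) · (36π + 49π) = (36 + 49)/2 = 85/2.
So Σ_{n ∈ Z} |c_n|^2 = 85/2.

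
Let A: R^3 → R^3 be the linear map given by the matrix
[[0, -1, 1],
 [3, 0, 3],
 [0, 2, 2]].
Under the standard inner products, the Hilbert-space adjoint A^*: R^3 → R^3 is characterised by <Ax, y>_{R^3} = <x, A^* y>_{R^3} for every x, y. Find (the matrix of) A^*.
A^* = A^T =
[[0, 3, 0],
 [-1, 0, 2],
 [1, 3, 2]]

For real matrices with standard dot products, the defining identity <Ax, y> = <x, A^* y> gives (Ax)^T y = x^T (A^*) y, i.e. x^T A^T y = x^T (A^*) y. Since this holds for all x, y, we must have A^* = A^T. Therefore
A^* =
[[0, 3, 0],
 [-1, 0, 2],
 [1, 3, 2]].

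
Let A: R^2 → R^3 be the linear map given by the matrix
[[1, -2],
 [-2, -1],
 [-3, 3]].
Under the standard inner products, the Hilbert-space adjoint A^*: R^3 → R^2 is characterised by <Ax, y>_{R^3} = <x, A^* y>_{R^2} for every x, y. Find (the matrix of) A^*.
A^* = A^T =
[[1, -2, -3],
 [-2, -1, 3]]

For real matrices with standard dot products, the defining identity <Ax, y> = <x, A^* y> gives (Ax)^T y = x^T (A^*) y, i.e. x^T A^T y = x^T (A^*) y. Since this holds for all x, y, we must have A^* = A^T. Therefore
A^* =
[[1, -2, -3],
 [-2, -1, 3]].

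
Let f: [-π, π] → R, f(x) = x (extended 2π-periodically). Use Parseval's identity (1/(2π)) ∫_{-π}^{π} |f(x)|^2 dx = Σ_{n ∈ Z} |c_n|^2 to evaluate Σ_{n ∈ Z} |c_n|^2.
Σ |c_n|^2 = π^2/3

Expand and integrate term by term over [-π, π]:
  ∫ (x)^2 dx = 1·(2π^3/3); ∫ 2·1·(0)·x dx = 0 (odd integrand); ∫ 0^2 dx = 0·2π.
So (1/(2π)) ∫_{-π}^{π} (x)^2 dx = 1π^2/3 + 0 = π^2/3.
Parseval ⇒ Σ |c_n|^2 = π^2/3.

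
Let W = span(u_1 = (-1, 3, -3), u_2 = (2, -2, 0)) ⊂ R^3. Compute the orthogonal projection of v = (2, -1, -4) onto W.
proj_W(v) = (59/22, -7/22, -39/11)

Set up U = [u_1 | ... | u_2] ∈ R^(3×2). The projector onto W = col(U) is P = U (U^T U)^(-1) U^T.
Compute U^T U =
  [19, -8]
  [-8, 8],
and U^T v = (7, 6).
Solve U^T U · c = U^T v for the coefficients: c = (13/11, 85/44). The projection is proj_W(v) = U c.
Check: (v - proj_W(v)) · u_1 = 0  (should be 0).
Check: (v - proj_W(v)) · u_2 = 0  (should be 0).
Result: proj_W(v) = (59/22, -7/22, -39/11).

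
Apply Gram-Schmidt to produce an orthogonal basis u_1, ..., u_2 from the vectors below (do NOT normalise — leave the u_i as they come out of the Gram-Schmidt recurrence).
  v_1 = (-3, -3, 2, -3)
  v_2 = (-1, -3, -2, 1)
Orthogonal basis:
  u_1 = (-3, -3, 2, -3)
  u_2 = (-16/31, -78/31, -72/31, 46/31)

Apply the Gram-Schmidt recurrence
  u_1 = v_1
  u_i = v_i − Σ_{j<i} ((v_i · u_j) / (u_j · u_j)) · u_j.

Step by step this gives:
  u_1 = (-3, -3, 2, -3)
  u_2 = (-16/31, -78/31, -72/31, 46/31)

Orthogonality check:
  u_2 · u_1 = 0 (should be 0)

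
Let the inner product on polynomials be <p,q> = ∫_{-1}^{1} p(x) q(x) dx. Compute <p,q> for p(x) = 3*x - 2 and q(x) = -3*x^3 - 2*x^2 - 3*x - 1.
<p,q> = -44/15

Expand the product: p(x)·q(x) = -9*x^4 - 5*x^2 + 3*x + 2.
∫_{-1}^{1} of each monomial x^k gives [2/(k+1) if k even, 0 if k odd]. Integrating term-by-term (or equivalently evaluating the antiderivative F(x) = -9*x^5/5 - 5*x^3/3 + 3*x^2/2 + 2*x at the endpoints):
  F(1) − F(−1) = 1/30 − (89/30) = -44/15.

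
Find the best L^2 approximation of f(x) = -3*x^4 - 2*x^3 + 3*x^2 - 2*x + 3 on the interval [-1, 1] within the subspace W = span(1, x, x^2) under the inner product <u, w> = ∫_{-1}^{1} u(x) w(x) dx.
g(x) = 3*x^2/7 - 16*x/5 + 114/35

The best approximation g ∈ W is the orthogonal projection of f onto W. Writing g = a_0 + a_1 x + a_2 x^2, the coefficients solve the normal equations G · a = b where
  G_{ij} = <φ_i, φ_j> and b_i = <f, φ_i>, with φ_0 = 1, φ_1 = x, φ_2 = x^2.
G =
  [2, 0, 2/3]
  [0, 2/3, 0]
  [2/3, 0, 2/5],
b = (34/5, -32/15, 82/35).
Solving gives a_0 = 114/35, a_1 = -16/5, a_2 = 3/7, so
  g(x) = 3*x^2/7 - 16*x/5 + 114/35.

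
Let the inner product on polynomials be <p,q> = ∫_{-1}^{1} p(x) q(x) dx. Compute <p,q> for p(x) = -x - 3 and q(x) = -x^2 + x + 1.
<p,q> = -14/3

Expand the product: p(x)·q(x) = x^3 + 2*x^2 - 4*x - 3.
∫_{-1}^{1} of each monomial x^k gives [2/(k+1) if k even, 0 if k odd]. Integrating term-by-term (or equivalently evaluating the antiderivative F(x) = x^4/4 + 2*x^3/3 - 2*x^2 - 3*x at the endpoints):
  F(1) − F(−1) = -49/12 − (7/12) = -14/3.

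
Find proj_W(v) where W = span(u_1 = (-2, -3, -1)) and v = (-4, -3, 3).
proj_W(v) = (-2, -3, -1)

Set up U = [u_1 | ... | u_1] ∈ R^(3×1). The projector onto W = col(U) is P = U (U^T U)^(-1) U^T.
Compute U^T U =
  [14],
and U^T v = (14).
Solve U^T U · c = U^T v for the coefficients: c = (1). The projection is proj_W(v) = U c.
Check: (v - proj_W(v)) · u_1 = 0  (should be 0).
Result: proj_W(v) = (-2, -3, -1).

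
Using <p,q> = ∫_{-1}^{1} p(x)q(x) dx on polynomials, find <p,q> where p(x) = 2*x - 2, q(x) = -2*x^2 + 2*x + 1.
<p,q> = 4/3

Expand the product: p(x)·q(x) = -4*x^3 + 8*x^2 - 2*x - 2.
∫_{-1}^{1} of each monomial x^k gives [2/(k+1) if k even, 0 if k odd]. Integrating term-by-term (or equivalently evaluating the antiderivative F(x) = -x^4 + 8*x^3/3 - x^2 - 2*x at the endpoints):
  F(1) − F(−1) = -4/3 − (-8/3) = 4/3.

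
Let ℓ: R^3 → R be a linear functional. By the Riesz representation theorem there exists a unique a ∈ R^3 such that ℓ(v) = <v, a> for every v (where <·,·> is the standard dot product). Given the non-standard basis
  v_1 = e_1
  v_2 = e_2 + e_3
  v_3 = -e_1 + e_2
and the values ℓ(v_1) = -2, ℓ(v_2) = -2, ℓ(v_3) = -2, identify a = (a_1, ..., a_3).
a = (-2, -4, 2)

Write a = (a_1, ..., a_3) in the standard basis. For each basis vector v_i, ℓ(v_i) = <v_i, a> is a linear equation in the a_j's. Collect the n equations into a matrix system V a = ℓ, where row i of V is v_i (expressed in the standard basis). Since V is invertible (lower-triangular with 1s on the diagonal, up to permutation), solve by back-substitution:
  V =
[[1, 0, 0],
 [0, 1, 1],
 [-1, 1, 0]]
  V a = (-2, -2, -2)
Solving gives a = (-2, -4, 2).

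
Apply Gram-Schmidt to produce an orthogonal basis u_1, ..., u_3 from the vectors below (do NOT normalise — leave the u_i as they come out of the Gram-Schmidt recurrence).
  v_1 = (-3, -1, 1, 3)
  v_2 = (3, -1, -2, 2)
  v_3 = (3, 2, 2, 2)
Orthogonal basis:
  u_1 = (-3, -1, 1, 3)
  u_2 = (12/5, -6/5, -9/5, 13/5)
  u_3 = (285/172, 395/172, 485/172, 255/172)

Apply the Gram-Schmidt recurrence
  u_1 = v_1
  u_i = v_i − Σ_{j<i} ((v_i · u_j) / (u_j · u_j)) · u_j.

Step by step this gives:
  u_1 = (-3, -1, 1, 3)
  u_2 = (12/5, -6/5, -9/5, 13/5)
  u_3 = (285/172, 395/172, 485/172, 255/172)

Orthogonality check:
  u_2 · u_1 = 0 (should be 0)
  u_3 · u_1 = 0 (should be 0)
  u_3 · u_2 = 0 (should be 0)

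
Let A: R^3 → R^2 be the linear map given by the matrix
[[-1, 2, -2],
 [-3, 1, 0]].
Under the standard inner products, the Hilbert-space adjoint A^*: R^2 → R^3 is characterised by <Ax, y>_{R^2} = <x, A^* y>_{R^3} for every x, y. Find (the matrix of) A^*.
A^* = A^T =
[[-1, -3],
 [2, 1],
 [-2, 0]]

For real matrices with standard dot products, the defining identity <Ax, y> = <x, A^* y> gives (Ax)^T y = x^T (A^*) y, i.e. x^T A^T y = x^T (A^*) y. Since this holds for all x, y, we must have A^* = A^T. Therefore
A^* =
[[-1, -3],
 [2, 1],
 [-2, 0]].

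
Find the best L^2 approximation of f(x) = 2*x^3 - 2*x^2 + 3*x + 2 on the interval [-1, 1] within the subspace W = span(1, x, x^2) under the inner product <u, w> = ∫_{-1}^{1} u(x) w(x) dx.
g(x) = -2*x^2 + 21*x/5 + 2

The best approximation g ∈ W is the orthogonal projection of f onto W. Writing g = a_0 + a_1 x + a_2 x^2, the coefficients solve the normal equations G · a = b where
  G_{ij} = <φ_i, φ_j> and b_i = <f, φ_i>, with φ_0 = 1, φ_1 = x, φ_2 = x^2.
G =
  [2, 0, 2/3]
  [0, 2/3, 0]
  [2/3, 0, 2/5],
b = (8/3, 14/5, 8/15).
Solving gives a_0 = 2, a_1 = 21/5, a_2 = -2, so
  g(x) = -2*x^2 + 21*x/5 + 2.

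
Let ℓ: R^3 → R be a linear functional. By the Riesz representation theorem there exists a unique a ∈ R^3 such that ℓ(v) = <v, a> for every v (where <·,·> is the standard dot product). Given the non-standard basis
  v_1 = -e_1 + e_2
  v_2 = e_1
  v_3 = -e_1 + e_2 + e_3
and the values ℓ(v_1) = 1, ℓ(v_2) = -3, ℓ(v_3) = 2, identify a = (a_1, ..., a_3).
a = (-3, -2, 1)

Write a = (a_1, ..., a_3) in the standard basis. For each basis vector v_i, ℓ(v_i) = <v_i, a> is a linear equation in the a_j's. Collect the n equations into a matrix system V a = ℓ, where row i of V is v_i (expressed in the standard basis). Since V is invertible (lower-triangular with 1s on the diagonal, up to permutation), solve by back-substitution:
  V =
[[-1, 1, 0],
 [1, 0, 0],
 [-1, 1, 1]]
  V a = (1, -3, 2)
Solving gives a = (-3, -2, 1).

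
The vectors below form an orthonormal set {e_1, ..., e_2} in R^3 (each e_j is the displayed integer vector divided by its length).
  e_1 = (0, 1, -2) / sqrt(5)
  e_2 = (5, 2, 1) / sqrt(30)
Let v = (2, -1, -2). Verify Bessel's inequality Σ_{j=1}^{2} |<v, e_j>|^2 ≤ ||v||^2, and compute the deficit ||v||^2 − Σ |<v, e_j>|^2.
Σ |<v, e_j>|^2 = 3; ||v||^2 = 9; deficit = 6

Write each e_j = u_j / sqrt(<u_j, u_j>) where u_j is the displayed integer vector. Then <v, e_j> = <v, u_j> / sqrt(<u_j, u_j>), so |<v, e_j>|^2 = <v, u_j>^2 / <u_j, u_j>.
Coefficients: <v, e_1> = 3/sqrt(5), <v, e_2> = 6/sqrt(30).
Square and sum: Σ |<v, e_j>|^2 = 3.
Compute ||v||^2 = v·v = 9.
Deficit = 9 − 3 = 6 ≥ 0, confirming Bessel's inequality. (The deficit equals ||v − Σ <v,e_j> e_j||^2, the squared distance from v to span{e_j}.)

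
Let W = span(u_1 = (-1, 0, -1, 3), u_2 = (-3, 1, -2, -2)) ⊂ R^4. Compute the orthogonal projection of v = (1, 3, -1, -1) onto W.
proj_W(v) = (-73/197, 41/197, -32/197, -232/197)

Set up U = [u_1 | ... | u_2] ∈ R^(4×2). The projector onto W = col(U) is P = U (U^T U)^(-1) U^T.
Compute U^T U =
  [11, -1]
  [-1, 18],
and U^T v = (-3, 4).
Solve U^T U · c = U^T v for the coefficients: c = (-50/197, 41/197). The projection is proj_W(v) = U c.
Check: (v - proj_W(v)) · u_1 = 0  (should be 0).
Check: (v - proj_W(v)) · u_2 = 0  (should be 0).
Result: proj_W(v) = (-73/197, 41/197, -32/197, -232/197).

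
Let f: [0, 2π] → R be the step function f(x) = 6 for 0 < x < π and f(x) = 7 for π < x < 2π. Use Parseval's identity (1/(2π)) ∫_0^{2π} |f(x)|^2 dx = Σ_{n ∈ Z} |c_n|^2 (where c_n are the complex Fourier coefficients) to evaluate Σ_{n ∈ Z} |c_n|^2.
Σ |c_n|^2 = 85/2

Parseval equates the L^2 energy of f (normalised by 1/(2π)) with the ℓ^2 sum of its Fourier coefficients: (1/(2π)) ∫_0^{2π} |f|^2 = Σ |c_n|^2.
Compute the left side: (1/(2π)) [∫_0^π 6^2 dx + ∫_π^{2π} 7^2 dx] = (1/(2π)) · (36π + 49π) = (36 + 49)/2 = 85/2.
So Σ_{n ∈ Z} |c_n|^2 = 85/2.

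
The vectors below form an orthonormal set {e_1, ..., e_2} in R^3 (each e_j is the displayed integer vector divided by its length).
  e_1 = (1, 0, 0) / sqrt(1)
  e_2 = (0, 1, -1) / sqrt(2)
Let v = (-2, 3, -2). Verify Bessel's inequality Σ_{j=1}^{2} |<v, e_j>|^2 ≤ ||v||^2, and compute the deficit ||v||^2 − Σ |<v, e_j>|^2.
Σ |<v, e_j>|^2 = 33/2; ||v||^2 = 17; deficit = 1/2

Write each e_j = u_j / sqrt(<u_j, u_j>) where u_j is the displayed integer vector. Then <v, e_j> = <v, u_j> / sqrt(<u_j, u_j>), so |<v, e_j>|^2 = <v, u_j>^2 / <u_j, u_j>.
Coefficients: <v, e_1> = -2/sqrt(1), <v, e_2> = 5/sqrt(2).
Square and sum: Σ |<v, e_j>|^2 = 33/2.
Compute ||v||^2 = v·v = 17.
Deficit = 17 − 33/2 = 1/2 ≥ 0, confirming Bessel's inequality. (The deficit equals ||v − Σ <v,e_j> e_j||^2, the squared distance from v to span{e_j}.)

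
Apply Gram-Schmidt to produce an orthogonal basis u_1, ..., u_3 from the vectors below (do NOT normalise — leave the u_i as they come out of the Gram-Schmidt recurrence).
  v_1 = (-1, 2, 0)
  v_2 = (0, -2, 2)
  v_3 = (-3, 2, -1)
Orthogonal basis:
  u_1 = (-1, 2, 0)
  u_2 = (-4/5, -2/5, 2)
  u_3 = (-5/3, -5/6, -5/6)

Apply the Gram-Schmidt recurrence
  u_1 = v_1
  u_i = v_i − Σ_{j<i} ((v_i · u_j) / (u_j · u_j)) · u_j.

Step by step this gives:
  u_1 = (-1, 2, 0)
  u_2 = (-4/5, -2/5, 2)
  u_3 = (-5/3, -5/6, -5/6)

Orthogonality check:
  u_2 · u_1 = 0 (should be 0)
  u_3 · u_1 = 0 (should be 0)
  u_3 · u_2 = 0 (should be 0)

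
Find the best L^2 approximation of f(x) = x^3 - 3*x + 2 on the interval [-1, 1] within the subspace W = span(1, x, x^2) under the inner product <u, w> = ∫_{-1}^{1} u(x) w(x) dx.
g(x) = 2 - 12*x/5

The best approximation g ∈ W is the orthogonal projection of f onto W. Writing g = a_0 + a_1 x + a_2 x^2, the coefficients solve the normal equations G · a = b where
  G_{ij} = <φ_i, φ_j> and b_i = <f, φ_i>, with φ_0 = 1, φ_1 = x, φ_2 = x^2.
G =
  [2, 0, 2/3]
  [0, 2/3, 0]
  [2/3, 0, 2/5],
b = (4, -8/5, 4/3).
Solving gives a_0 = 2, a_1 = -12/5, a_2 = 0, so
  g(x) = 2 - 12*x/5.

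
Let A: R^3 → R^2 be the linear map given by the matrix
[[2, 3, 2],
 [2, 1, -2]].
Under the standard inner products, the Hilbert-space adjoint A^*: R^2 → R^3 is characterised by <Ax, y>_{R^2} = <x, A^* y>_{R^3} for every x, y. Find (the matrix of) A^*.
A^* = A^T =
[[2, 2],
 [3, 1],
 [2, -2]]

For real matrices with standard dot products, the defining identity <Ax, y> = <x, A^* y> gives (Ax)^T y = x^T (A^*) y, i.e. x^T A^T y = x^T (A^*) y. Since this holds for all x, y, we must have A^* = A^T. Therefore
A^* =
[[2, 2],
 [3, 1],
 [2, -2]].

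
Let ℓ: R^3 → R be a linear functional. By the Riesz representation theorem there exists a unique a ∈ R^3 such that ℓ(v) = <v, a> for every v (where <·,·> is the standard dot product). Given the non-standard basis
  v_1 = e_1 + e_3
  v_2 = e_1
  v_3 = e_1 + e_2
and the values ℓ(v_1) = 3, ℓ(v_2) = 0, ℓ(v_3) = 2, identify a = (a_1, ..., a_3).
a = (0, 2, 3)

Write a = (a_1, ..., a_3) in the standard basis. For each basis vector v_i, ℓ(v_i) = <v_i, a> is a linear equation in the a_j's. Collect the n equations into a matrix system V a = ℓ, where row i of V is v_i (expressed in the standard basis). Since V is invertible (lower-triangular with 1s on the diagonal, up to permutation), solve by back-substitution:
  V =
[[1, 0, 1],
 [1, 0, 0],
 [1, 1, 0]]
  V a = (3, 0, 2)
Solving gives a = (0, 2, 3).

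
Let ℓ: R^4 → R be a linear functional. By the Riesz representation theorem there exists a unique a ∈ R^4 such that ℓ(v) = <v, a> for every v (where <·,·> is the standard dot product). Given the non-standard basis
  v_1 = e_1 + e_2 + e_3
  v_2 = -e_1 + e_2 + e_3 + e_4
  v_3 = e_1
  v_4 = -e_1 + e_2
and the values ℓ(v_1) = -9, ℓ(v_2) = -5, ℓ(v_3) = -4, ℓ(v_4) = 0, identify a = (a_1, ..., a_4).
a = (-4, -4, -1, -4)

Write a = (a_1, ..., a_4) in the standard basis. For each basis vector v_i, ℓ(v_i) = <v_i, a> is a linear equation in the a_j's. Collect the n equations into a matrix system V a = ℓ, where row i of V is v_i (expressed in the standard basis). Since V is invertible (lower-triangular with 1s on the diagonal, up to permutation), solve by back-substitution:
  V =
[[1, 1, 1, 0],
 [-1, 1, 1, 1],
 [1, 0, 0, 0],
 [-1, 1, 0, 0]]
  V a = (-9, -5, -4, 0)
Solving gives a = (-4, -4, -1, -4).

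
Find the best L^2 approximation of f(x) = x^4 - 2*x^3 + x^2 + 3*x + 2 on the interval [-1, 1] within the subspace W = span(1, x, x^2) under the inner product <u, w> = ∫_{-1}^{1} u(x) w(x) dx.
g(x) = 13*x^2/7 + 9*x/5 + 67/35

The best approximation g ∈ W is the orthogonal projection of f onto W. Writing g = a_0 + a_1 x + a_2 x^2, the coefficients solve the normal equations G · a = b where
  G_{ij} = <φ_i, φ_j> and b_i = <f, φ_i>, with φ_0 = 1, φ_1 = x, φ_2 = x^2.
G =
  [2, 0, 2/3]
  [0, 2/3, 0]
  [2/3, 0, 2/5],
b = (76/15, 6/5, 212/105).
Solving gives a_0 = 67/35, a_1 = 9/5, a_2 = 13/7, so
  g(x) = 13*x^2/7 + 9*x/5 + 67/35.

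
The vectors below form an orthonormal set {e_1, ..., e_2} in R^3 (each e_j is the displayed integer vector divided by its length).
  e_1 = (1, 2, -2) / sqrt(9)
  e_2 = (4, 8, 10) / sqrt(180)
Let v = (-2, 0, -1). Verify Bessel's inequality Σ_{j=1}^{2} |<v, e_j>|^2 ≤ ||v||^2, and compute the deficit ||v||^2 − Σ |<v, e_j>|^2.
Σ |<v, e_j>|^2 = 9/5; ||v||^2 = 5; deficit = 16/5

Write each e_j = u_j / sqrt(<u_j, u_j>) where u_j is the displayed integer vector. Then <v, e_j> = <v, u_j> / sqrt(<u_j, u_j>), so |<v, e_j>|^2 = <v, u_j>^2 / <u_j, u_j>.
Coefficients: <v, e_1> = 0/sqrt(9), <v, e_2> = -18/sqrt(180).
Square and sum: Σ |<v, e_j>|^2 = 9/5.
Compute ||v||^2 = v·v = 5.
Deficit = 5 − 9/5 = 16/5 ≥ 0, confirming Bessel's inequality. (The deficit equals ||v − Σ <v,e_j> e_j||^2, the squared distance from v to span{e_j}.)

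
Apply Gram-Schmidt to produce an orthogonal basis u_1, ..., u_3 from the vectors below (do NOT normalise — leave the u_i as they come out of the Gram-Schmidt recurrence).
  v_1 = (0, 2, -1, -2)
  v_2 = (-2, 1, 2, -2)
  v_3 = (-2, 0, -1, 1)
Orthogonal basis:
  u_1 = (0, 2, -1, -2)
  u_2 = (-2, 1/9, 22/9, -10/9)
  u_3 = (-194/101, 22/101, -122/101, 83/101)

Apply the Gram-Schmidt recurrence
  u_1 = v_1
  u_i = v_i − Σ_{j<i} ((v_i · u_j) / (u_j · u_j)) · u_j.

Step by step this gives:
  u_1 = (0, 2, -1, -2)
  u_2 = (-2, 1/9, 22/9, -10/9)
  u_3 = (-194/101, 22/101, -122/101, 83/101)

Orthogonality check:
  u_2 · u_1 = 0 (should be 0)
  u_3 · u_1 = 0 (should be 0)
  u_3 · u_2 = 0 (should be 0)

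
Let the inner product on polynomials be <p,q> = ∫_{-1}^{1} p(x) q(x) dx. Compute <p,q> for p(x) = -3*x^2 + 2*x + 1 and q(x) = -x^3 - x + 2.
<p,q> = -32/15

Expand the product: p(x)·q(x) = 3*x^5 - 2*x^4 + 2*x^3 - 8*x^2 + 3*x + 2.
∫_{-1}^{1} of each monomial x^k gives [2/(k+1) if k even, 0 if k odd]. Integrating term-by-term (or equivalently evaluating the antiderivative F(x) = x^6/2 - 2*x^5/5 + x^4/2 - 8*x^3/3 + 3*x^2/2 + 2*x at the endpoints):
  F(1) − F(−1) = 43/30 − (107/30) = -32/15.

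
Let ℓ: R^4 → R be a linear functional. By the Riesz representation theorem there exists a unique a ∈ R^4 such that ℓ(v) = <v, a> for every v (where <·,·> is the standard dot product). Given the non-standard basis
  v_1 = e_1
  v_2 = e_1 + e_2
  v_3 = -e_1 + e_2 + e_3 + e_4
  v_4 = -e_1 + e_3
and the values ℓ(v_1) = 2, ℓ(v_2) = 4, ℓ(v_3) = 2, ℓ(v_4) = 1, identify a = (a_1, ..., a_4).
a = (2, 2, 3, -1)

Write a = (a_1, ..., a_4) in the standard basis. For each basis vector v_i, ℓ(v_i) = <v_i, a> is a linear equation in the a_j's. Collect the n equations into a matrix system V a = ℓ, where row i of V is v_i (expressed in the standard basis). Since V is invertible (lower-triangular with 1s on the diagonal, up to permutation), solve by back-substitution:
  V =
[[1, 0, 0, 0],
 [1, 1, 0, 0],
 [-1, 1, 1, 1],
 [-1, 0, 1, 0]]
  V a = (2, 4, 2, 1)
Solving gives a = (2, 2, 3, -1).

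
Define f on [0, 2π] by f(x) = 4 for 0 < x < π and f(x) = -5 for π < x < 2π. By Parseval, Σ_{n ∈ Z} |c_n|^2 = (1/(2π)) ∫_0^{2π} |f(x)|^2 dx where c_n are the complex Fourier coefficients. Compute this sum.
Σ |c_n|^2 = 41/2

Parseval equates the L^2 energy of f (normalised by 1/(2π)) with the ℓ^2 sum of its Fourier coefficients: (1/(2π)) ∫_0^{2π} |f|^2 = Σ |c_n|^2.
Compute the left side: (1/(2π)) [∫_0^π 4^2 dx + ∫_π^{2π} (-5)^2 dx] = (1/(2π)) · (16π + 25π) = (16 + 25)/2 = 41/2.
So Σ_{n ∈ Z} |c_n|^2 = 41/2.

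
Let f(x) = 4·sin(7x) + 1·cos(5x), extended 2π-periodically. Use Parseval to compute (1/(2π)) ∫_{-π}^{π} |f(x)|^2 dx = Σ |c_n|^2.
Σ |c_n|^2 = 17/2

Expand |f|^2 and use orthogonality of {sin(nx), cos(mx)} on [-π, π]:
  ∫_{-π}^{π} sin(nx)^2 dx = π, ∫ cos(mx)^2 dx = π, and cross terms integrate to 0.
So ∫_{-π}^{π} f(x)^2 dx = 4^2 · π + 1^2 · π = (16 + 1)π.
Divide by 2π: (16 + 1)/2 = 17/2.
By Parseval, this equals Σ |c_n|^2.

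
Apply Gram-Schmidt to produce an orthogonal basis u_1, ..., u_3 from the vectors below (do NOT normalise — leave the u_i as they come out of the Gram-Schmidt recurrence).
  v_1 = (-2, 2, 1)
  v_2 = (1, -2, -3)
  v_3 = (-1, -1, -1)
Orthogonal basis:
  u_1 = (-2, 2, 1)
  u_2 = (-1, 0, -2)
  u_3 = (-28/45, -7/9, 14/45)

Apply the Gram-Schmidt recurrence
  u_1 = v_1
  u_i = v_i − Σ_{j<i} ((v_i · u_j) / (u_j · u_j)) · u_j.

Step by step this gives:
  u_1 = (-2, 2, 1)
  u_2 = (-1, 0, -2)
  u_3 = (-28/45, -7/9, 14/45)

Orthogonality check:
  u_2 · u_1 = 0 (should be 0)
  u_3 · u_1 = 0 (should be 0)
  u_3 · u_2 = 0 (should be 0)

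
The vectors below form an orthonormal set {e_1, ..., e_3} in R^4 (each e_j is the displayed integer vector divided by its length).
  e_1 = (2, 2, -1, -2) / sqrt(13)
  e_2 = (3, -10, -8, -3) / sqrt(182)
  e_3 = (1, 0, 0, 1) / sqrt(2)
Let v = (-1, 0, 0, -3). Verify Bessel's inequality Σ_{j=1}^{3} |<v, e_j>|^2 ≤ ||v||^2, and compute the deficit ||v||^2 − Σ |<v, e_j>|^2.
Σ |<v, e_j>|^2 = 66/7; ||v||^2 = 10; deficit = 4/7

Write each e_j = u_j / sqrt(<u_j, u_j>) where u_j is the displayed integer vector. Then <v, e_j> = <v, u_j> / sqrt(<u_j, u_j>), so |<v, e_j>|^2 = <v, u_j>^2 / <u_j, u_j>.
Coefficients: <v, e_1> = 4/sqrt(13), <v, e_2> = 6/sqrt(182), <v, e_3> = -4/sqrt(2).
Square and sum: Σ |<v, e_j>|^2 = 66/7.
Compute ||v||^2 = v·v = 10.
Deficit = 10 − 66/7 = 4/7 ≥ 0, confirming Bessel's inequality. (The deficit equals ||v − Σ <v,e_j> e_j||^2, the squared distance from v to span{e_j}.)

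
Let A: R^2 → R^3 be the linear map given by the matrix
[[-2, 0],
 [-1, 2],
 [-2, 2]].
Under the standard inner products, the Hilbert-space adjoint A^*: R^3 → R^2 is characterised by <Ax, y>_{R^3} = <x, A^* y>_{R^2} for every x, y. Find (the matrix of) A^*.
A^* = A^T =
[[-2, -1, -2],
 [0, 2, 2]]

For real matrices with standard dot products, the defining identity <Ax, y> = <x, A^* y> gives (Ax)^T y = x^T (A^*) y, i.e. x^T A^T y = x^T (A^*) y. Since this holds for all x, y, we must have A^* = A^T. Therefore
A^* =
[[-2, -1, -2],
 [0, 2, 2]].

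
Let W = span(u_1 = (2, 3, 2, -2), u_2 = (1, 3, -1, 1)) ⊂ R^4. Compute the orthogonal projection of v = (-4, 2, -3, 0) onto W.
proj_W(v) = (-101/203, 90/203, -423/203, 423/203)

Set up U = [u_1 | ... | u_2] ∈ R^(4×2). The projector onto W = col(U) is P = U (U^T U)^(-1) U^T.
Compute U^T U =
  [21, 7]
  [7, 12],
and U^T v = (-8, 5).
Solve U^T U · c = U^T v for the coefficients: c = (-131/203, 23/29). The projection is proj_W(v) = U c.
Check: (v - proj_W(v)) · u_1 = 0  (should be 0).
Check: (v - proj_W(v)) · u_2 = 0  (should be 0).
Result: proj_W(v) = (-101/203, 90/203, -423/203, 423/203).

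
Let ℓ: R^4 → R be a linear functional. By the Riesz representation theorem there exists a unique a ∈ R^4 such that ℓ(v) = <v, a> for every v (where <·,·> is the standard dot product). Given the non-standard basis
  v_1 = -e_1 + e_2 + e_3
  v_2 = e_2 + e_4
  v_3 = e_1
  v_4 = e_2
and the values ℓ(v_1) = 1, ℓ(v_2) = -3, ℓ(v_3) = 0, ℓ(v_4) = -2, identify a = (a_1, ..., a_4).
a = (0, -2, 3, -1)

Write a = (a_1, ..., a_4) in the standard basis. For each basis vector v_i, ℓ(v_i) = <v_i, a> is a linear equation in the a_j's. Collect the n equations into a matrix system V a = ℓ, where row i of V is v_i (expressed in the standard basis). Since V is invertible (lower-triangular with 1s on the diagonal, up to permutation), solve by back-substitution:
  V =
[[-1, 1, 1, 0],
 [0, 1, 0, 1],
 [1, 0, 0, 0],
 [0, 1, 0, 0]]
  V a = (1, -3, 0, -2)
Solving gives a = (0, -2, 3, -1).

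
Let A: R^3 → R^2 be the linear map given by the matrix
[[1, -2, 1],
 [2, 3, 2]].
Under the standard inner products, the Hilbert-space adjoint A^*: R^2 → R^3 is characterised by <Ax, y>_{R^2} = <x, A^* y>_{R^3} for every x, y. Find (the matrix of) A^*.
A^* = A^T =
[[1, 2],
 [-2, 3],
 [1, 2]]

For real matrices with standard dot products, the defining identity <Ax, y> = <x, A^* y> gives (Ax)^T y = x^T (A^*) y, i.e. x^T A^T y = x^T (A^*) y. Since this holds for all x, y, we must have A^* = A^T. Therefore
A^* =
[[1, 2],
 [-2, 3],
 [1, 2]].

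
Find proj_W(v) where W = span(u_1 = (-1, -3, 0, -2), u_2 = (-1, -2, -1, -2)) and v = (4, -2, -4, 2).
proj_W(v) = (-2/19, 16/19, -22/19, -4/19)

Set up U = [u_1 | ... | u_2] ∈ R^(4×2). The projector onto W = col(U) is P = U (U^T U)^(-1) U^T.
Compute U^T U =
  [14, 11]
  [11, 10],
and U^T v = (-2, 0).
Solve U^T U · c = U^T v for the coefficients: c = (-20/19, 22/19). The projection is proj_W(v) = U c.
Check: (v - proj_W(v)) · u_1 = 0  (should be 0).
Check: (v - proj_W(v)) · u_2 = 0  (should be 0).
Result: proj_W(v) = (-2/19, 16/19, -22/19, -4/19).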